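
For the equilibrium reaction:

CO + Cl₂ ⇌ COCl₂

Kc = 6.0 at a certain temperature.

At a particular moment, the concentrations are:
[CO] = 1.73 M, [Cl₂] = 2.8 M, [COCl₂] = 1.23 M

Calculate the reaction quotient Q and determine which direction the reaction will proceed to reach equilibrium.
Q = 0.254, Q < K, reaction proceeds forward (toward products)

Q = ([COCl₂]) / ([CO] × [Cl₂])
  = ((1.23)) / ((1.73)·(2.8)) = 1.23/4.844 = 0.2539
Since Q = 0.2539 < Kc = 6.0, the reaction proceeds forward (toward products) to reach equilibrium.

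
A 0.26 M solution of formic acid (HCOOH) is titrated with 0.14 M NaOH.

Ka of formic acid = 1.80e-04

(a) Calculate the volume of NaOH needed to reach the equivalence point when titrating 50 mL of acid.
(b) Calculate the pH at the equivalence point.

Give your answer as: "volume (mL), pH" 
V = 92.9 mL, pH = 8.35

(a) At equivalence: moles acid = moles base.
moles acid = 0.26 × 0.05 = 0.013 mol; V_NaOH = 0.013/0.14 = 0.09286 L = 92.9 mL.
(b) At equivalence, all acid → conjugate base A⁻ at [A⁻] = 0.013/0.1429 = 0.091 M.
Kb = Kw/Ka = 1.0e-14/1.80e-04 = 5.556e-11; [OH⁻] = √(Kb·[A⁻]) = 2.248e-06; pOH = 5.65; pH = 14 − pOH = 8.35.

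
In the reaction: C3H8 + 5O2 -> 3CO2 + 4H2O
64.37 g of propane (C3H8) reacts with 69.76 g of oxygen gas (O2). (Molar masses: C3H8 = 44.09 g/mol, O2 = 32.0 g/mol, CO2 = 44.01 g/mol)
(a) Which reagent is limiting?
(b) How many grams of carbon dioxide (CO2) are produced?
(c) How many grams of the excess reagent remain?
(a) O2, (b) 57.57 g, (c) 45.15 g

Moles of C3H8 = 64.37 g ÷ 44.09 g/mol = 1.45997 mol
Moles of O2 = 69.76 g ÷ 32.0 g/mol = 2.18 mol
Moles ÷ coefficient: C3H8: 1.45997/1 = 1.46, O2: 2.18/5 = 0.436
(a) O2 has the smaller value, so O2 is the limiting reagent.
(b) Moles of CO2 = 2.18 mol O2 × (3/5) = 1.308 mol; mass = 1.308 mol × 44.01 g/mol = 57.57 g
(c) C3H8 consumed = 2.18 × (1/5) = 0.436 mol; remaining = 1.45997 − 0.436 = 1.02397 mol; mass = 1.02397 mol × 44.09 g/mol = 45.15 g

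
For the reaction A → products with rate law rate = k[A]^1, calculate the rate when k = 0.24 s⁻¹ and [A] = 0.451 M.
0.1082 M/s

rate = k·[A]^1 = 0.24·(0.451)^1 = 0.24·0.451 = 0.1082 M/s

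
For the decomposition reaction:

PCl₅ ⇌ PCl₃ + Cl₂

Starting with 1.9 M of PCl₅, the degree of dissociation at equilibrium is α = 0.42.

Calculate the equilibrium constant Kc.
K_c = 0.5779

x = α·[A]₀ = 0.42 × 1.9 = 0.798 M dissociated.
At eq: [PCl₅] = 1.9 − 0.798 = 1.102 M; [PCl₃] = [Cl₂] = x = 0.798 M.
Kc = [PCl₃][Cl₂]/[PCl₅] = (0.798)²/1.102 = 0.5779.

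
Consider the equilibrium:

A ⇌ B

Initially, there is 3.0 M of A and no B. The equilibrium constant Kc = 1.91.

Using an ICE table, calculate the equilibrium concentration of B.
[B] = 1.969 M

ICE: [A] = 3.0 − x, [B] = x.
Kc = x/(3.0 − x) = 1.91 ⇒ x = 1.91·3.0/(1 + 1.91) = 5.73/2.91 = 1.969.
[B] = x = 1.969 M.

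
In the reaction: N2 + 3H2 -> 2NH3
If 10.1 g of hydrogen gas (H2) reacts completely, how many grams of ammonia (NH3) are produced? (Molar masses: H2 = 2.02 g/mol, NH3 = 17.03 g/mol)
Moles of H2 = 10.1 g ÷ 2.02 g/mol = 5 mol
Mole ratio: 2 mol NH3 / 3 mol H2
Moles of NH3 = 5 × (2/3) = 3.33333 mol
Mass of NH3 = 3.33333 mol × 17.03 g/mol = 56.77 g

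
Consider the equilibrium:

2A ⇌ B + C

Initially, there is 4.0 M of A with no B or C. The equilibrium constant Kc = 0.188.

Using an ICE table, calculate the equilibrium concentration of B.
[B] = 0.929 M

ICE: [A] = 4.0 − 2x, [B] = [C] = x.
Kc = x²/(4.0 − 2x)² = 0.188 ⇒ √Kc = x/(4.0 − 2x).
x = √0.188·4.0/(1 + 2√0.188) = 0.43359·4.0/1.8672 = 0.92887.
[B] = x = 0.929 M.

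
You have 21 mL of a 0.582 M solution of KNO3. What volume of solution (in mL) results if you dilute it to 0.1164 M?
Using M₁V₁ = M₂V₂:
0.582 × 21 = 0.1164 × V₂
V₂ = (0.582 × 21) / 0.1164 = 105 mL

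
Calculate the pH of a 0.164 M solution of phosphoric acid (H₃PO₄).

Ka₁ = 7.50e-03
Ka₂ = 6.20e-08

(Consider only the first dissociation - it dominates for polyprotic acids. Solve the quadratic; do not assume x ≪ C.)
pH = 1.50

x² + Ka₁·x − Ka₁·C = 0 with Ka₁ = 7.50e-03, C = 0.164.
x = (−Ka₁ + √(Ka₁² + 4·Ka₁·C))/2 = 3.1521e-02 M, so pH = 1.50.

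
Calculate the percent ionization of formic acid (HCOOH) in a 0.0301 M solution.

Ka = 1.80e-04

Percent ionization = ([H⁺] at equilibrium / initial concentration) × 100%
Percent ionization = 7.44%

Let x = [H⁺]. Ka = x²/(C - x) ⇒ x² + (1.80e-04)x - (1.80e-04)(0.0301) = 0. x = 2.2394e-03. Percent = (2.2394e-03/0.0301) × 100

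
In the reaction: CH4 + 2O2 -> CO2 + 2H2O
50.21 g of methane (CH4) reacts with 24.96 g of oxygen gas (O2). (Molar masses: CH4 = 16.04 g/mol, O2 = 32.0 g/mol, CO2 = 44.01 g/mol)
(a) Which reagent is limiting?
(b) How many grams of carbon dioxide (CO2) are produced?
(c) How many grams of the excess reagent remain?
(a) O2, (b) 17.16 g, (c) 43.95 g

Moles of CH4 = 50.21 g ÷ 16.04 g/mol = 3.1303 mol
Moles of O2 = 24.96 g ÷ 32.0 g/mol = 0.78 mol
Moles ÷ coefficient: CH4: 3.1303/1 = 3.13, O2: 0.78/2 = 0.39
(a) O2 has the smaller value, so O2 is the limiting reagent.
(b) Moles of CO2 = 0.78 mol O2 × (1/2) = 0.39 mol; mass = 0.39 mol × 44.01 g/mol = 17.16 g
(c) CH4 consumed = 0.78 × (1/2) = 0.39 mol; remaining = 3.1303 − 0.39 = 2.7403 mol; mass = 2.7403 mol × 16.04 g/mol = 43.95 g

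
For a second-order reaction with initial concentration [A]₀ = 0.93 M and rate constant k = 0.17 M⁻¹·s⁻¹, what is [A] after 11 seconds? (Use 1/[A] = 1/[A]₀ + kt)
0.3395 M

1/[A] = 1/[A]₀ + k·t = 1/0.93 + (0.17)·(11) = 1.0753 + 1.8700 = 2.9453
[A] = 1/2.9453 = 0.3395 M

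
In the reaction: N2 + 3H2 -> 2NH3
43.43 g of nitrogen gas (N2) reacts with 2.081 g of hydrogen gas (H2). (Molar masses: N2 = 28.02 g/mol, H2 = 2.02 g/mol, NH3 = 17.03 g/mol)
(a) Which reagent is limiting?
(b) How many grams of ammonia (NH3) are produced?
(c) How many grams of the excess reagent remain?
(a) H2, (b) 11.7 g, (c) 33.81 g

Moles of N2 = 43.43 g ÷ 28.02 g/mol = 1.54996 mol
Moles of H2 = 2.081 g ÷ 2.02 g/mol = 1.0302 mol
Moles ÷ coefficient: N2: 1.54996/1 = 1.55, H2: 1.0302/3 = 0.3434
(a) H2 has the smaller value, so H2 is the limiting reagent.
(b) Moles of NH3 = 1.0302 mol H2 × (2/3) = 0.686799 mol; mass = 0.686799 mol × 17.03 g/mol = 11.7 g
(c) N2 consumed = 1.0302 × (1/3) = 0.343399 mol; remaining = 1.54996 − 0.343399 = 1.20656 mol; mass = 1.20656 mol × 28.02 g/mol = 33.81 g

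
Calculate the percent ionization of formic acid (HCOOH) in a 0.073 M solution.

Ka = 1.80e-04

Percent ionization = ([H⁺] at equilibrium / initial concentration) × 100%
Percent ionization = 4.84%

Let x = [H⁺]. Ka = x²/(C - x) ⇒ x² + (1.80e-04)x - (1.80e-04)(0.073) = 0. x = 3.5360e-03. Percent = (3.5360e-03/0.073) × 100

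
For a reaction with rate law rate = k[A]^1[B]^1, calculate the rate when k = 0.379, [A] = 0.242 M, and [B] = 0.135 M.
0.01238 M/s

rate = k·[A]^1·[B]^1 = 0.379·(0.242)^1·(0.135)^1 = 0.379·0.242·0.135 = 0.01238 M/s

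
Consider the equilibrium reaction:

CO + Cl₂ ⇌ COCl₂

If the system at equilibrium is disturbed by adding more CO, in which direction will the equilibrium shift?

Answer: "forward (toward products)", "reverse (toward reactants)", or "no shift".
forward (toward products)

Apply Le Chatelier's principle: system shifts to counteract the change.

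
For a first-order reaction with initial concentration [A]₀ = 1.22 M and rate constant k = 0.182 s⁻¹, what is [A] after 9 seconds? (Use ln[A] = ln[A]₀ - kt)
0.2371 M

ln[A] = ln[A]₀ - k·t = ln(1.22) - (0.182)·(9) = 0.1989 - 1.6380 = -1.4391
[A] = e^(-1.4391) = 0.2371 M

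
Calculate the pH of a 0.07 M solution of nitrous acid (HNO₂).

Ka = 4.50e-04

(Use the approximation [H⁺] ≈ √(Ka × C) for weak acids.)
pH = 2.25

[H⁺] = √(Ka × C) = √(4.50e-04 × 0.07) = 5.6125e-03. pH = -log(5.6125e-03)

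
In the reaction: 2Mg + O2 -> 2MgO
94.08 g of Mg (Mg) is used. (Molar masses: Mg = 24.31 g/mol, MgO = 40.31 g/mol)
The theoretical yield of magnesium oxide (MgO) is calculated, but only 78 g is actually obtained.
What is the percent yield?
Moles of Mg = 94.08 g ÷ 24.31 g/mol = 3.87001 mol
Mole ratio: 2 mol MgO / 2 mol Mg
Moles of MgO = 3.87001 × (2/2) = 3.87001 mol
Theoretical yield = 3.87001 mol × 40.31 g/mol = 156 g
Actual yield = 78 g
Percent yield = (78 / 156) × 100% = 50.0%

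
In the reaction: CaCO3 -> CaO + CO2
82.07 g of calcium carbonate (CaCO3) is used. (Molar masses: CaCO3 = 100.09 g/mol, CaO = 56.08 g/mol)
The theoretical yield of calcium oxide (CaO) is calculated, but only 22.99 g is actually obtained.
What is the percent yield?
Moles of CaCO3 = 82.07 g ÷ 100.09 g/mol = 0.819962 mol
Mole ratio: 1 mol CaO / 1 mol CaCO3
Moles of CaO = 0.819962 × (1/1) = 0.819962 mol
Theoretical yield = 0.819962 mol × 56.08 g/mol = 45.983 g
Actual yield = 22.99 g
Percent yield = (22.99 / 45.983) × 100% = 50.0%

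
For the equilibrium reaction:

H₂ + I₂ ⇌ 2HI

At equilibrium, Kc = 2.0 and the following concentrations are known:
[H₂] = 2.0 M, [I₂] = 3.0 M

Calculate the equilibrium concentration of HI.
[HI] = 3.4641 M

Kc = ([HI]^2) / ([H₂] × [I₂]) = 2.0
[HI]^2 = Kc · (reactant terms)/(other product terms) = 2.0 · 6 / 1 = 12
[HI] = (12)^(1/2) = 3.4641 M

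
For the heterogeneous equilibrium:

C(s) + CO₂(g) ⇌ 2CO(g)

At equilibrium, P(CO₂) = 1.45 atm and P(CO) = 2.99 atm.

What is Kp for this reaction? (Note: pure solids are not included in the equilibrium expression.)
K_p = 6.166

Solid C is excluded.
Kp = P(CO)²/P(CO₂) = (2.99)²/1.45 = 8.94/1.45 = 6.166.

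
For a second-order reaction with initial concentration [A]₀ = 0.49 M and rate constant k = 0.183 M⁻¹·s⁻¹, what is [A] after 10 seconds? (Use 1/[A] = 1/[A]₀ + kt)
0.2583 M

1/[A] = 1/[A]₀ + k·t = 1/0.49 + (0.183)·(10) = 2.0408 + 1.8300 = 3.8708
[A] = 1/3.8708 = 0.2583 M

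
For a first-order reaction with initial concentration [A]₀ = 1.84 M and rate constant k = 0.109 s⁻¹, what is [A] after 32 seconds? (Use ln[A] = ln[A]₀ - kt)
0.0562 M

ln[A] = ln[A]₀ - k·t = ln(1.84) - (0.109)·(32) = 0.6098 - 3.4880 = -2.8782
[A] = e^(-2.8782) = 0.0562 M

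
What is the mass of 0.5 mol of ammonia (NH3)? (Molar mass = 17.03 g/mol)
Mass = 0.5 mol × 17.03 g/mol = 8.515 g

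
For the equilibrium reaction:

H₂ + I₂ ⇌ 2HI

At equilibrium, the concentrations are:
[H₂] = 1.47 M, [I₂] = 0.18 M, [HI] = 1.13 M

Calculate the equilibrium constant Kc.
K_c = 4.8258

Kc = ([HI]^2) / ([H₂] × [I₂])
   = ((1.13)^2) / ((1.47)·(0.18))
   = 1.2769 / 0.2646 = 4.8258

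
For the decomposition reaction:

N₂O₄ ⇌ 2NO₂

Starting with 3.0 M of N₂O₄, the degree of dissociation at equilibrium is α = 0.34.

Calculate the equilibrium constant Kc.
K_c = 2.1018

x = α·[A]₀ = 0.34 × 3.0 = 1.02 M dissociated.
At eq: [N₂O₄] = 3.0 − 1.02 = 1.98 M; [NO₂] = 2x = 2.04 M.
Kc = [NO₂]²/[N₂O₄] = (2.04)²/1.98 = 2.102.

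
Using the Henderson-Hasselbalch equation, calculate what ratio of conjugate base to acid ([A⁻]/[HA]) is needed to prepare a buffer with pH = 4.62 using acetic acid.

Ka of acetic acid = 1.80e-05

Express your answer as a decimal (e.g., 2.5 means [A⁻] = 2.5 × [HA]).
[A⁻]/[HA] = 0.750

pKa = −log(1.80e-05) = 4.7447. pH = pKa + log([A⁻]/[HA]). 4.62 = 4.7447 + log(ratio). log(ratio) = 4.62 − 4.7447 = -0.1247. ratio = 10^(-0.1247) = 0.750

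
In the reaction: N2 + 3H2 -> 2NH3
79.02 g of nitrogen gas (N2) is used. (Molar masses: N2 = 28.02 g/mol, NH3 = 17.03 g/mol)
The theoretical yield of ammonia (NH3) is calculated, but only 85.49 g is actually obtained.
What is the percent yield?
Moles of N2 = 79.02 g ÷ 28.02 g/mol = 2.82013 mol
Mole ratio: 2 mol NH3 / 1 mol N2
Moles of NH3 = 2.82013 × (2/1) = 5.64026 mol
Theoretical yield = 5.64026 mol × 17.03 g/mol = 96.054 g
Actual yield = 85.49 g
Percent yield = (85.49 / 96.054) × 100% = 89.0%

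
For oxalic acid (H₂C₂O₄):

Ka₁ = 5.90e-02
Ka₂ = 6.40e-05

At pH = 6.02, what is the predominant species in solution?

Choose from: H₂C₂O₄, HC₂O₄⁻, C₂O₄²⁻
C₂O₄²⁻

pKa1 = 1.23, pKa2 = 4.19. Each pKa is the crossover between adjacent species; pH = 6.02 lies in the region where C₂O₄²⁻ predominates.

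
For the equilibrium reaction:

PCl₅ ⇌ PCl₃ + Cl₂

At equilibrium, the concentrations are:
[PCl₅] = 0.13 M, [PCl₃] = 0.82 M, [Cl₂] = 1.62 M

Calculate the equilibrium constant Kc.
K_c = 10.2185

Kc = ([PCl₃] × [Cl₂]) / ([PCl₅])
   = ((0.82)·(1.62)) / ((0.13))
   = 1.3284 / 0.13 = 10.2185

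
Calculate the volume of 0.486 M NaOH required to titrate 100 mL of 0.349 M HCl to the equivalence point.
V_{base} = 71.8 mL

At equivalence: moles acid = moles base.
moles HCl = 0.349 M × 0.1 L = 0.0349 mol
V_NaOH = 0.0349 mol ÷ 0.486 M = 0.07181 L = 71.8 mL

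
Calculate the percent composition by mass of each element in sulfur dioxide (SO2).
S: 50.05%, O: 49.95%

Molar mass of SO2 = 64.07 g/mol
% S = (1 × 32.07) / 64.07 × 100% = 32.07 / 64.07 × 100% = 50.05%
% O = (2 × 16.0) / 64.07 × 100% = 32 / 64.07 × 100% = 49.95%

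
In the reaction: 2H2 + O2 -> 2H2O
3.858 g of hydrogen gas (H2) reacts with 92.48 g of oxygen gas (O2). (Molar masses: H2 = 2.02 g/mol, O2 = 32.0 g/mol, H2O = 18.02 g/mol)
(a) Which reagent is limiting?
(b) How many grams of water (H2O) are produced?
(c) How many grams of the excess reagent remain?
(a) H2, (b) 34.42 g, (c) 61.92 g

Moles of H2 = 3.858 g ÷ 2.02 g/mol = 1.9099 mol
Moles of O2 = 92.48 g ÷ 32.0 g/mol = 2.89 mol
Moles ÷ coefficient: H2: 1.9099/2 = 0.955, O2: 2.89/1 = 2.89
(a) H2 has the smaller value, so H2 is the limiting reagent.
(b) Moles of H2O = 1.9099 mol H2 × (2/2) = 1.9099 mol; mass = 1.9099 mol × 18.02 g/mol = 34.42 g
(c) O2 consumed = 1.9099 × (1/2) = 0.95495 mol; remaining = 2.89 − 0.95495 = 1.93505 mol; mass = 1.93505 mol × 32.0 g/mol = 61.92 g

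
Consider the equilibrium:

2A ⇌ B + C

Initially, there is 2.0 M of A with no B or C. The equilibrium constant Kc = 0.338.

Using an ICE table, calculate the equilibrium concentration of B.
[B] = 0.538 M

ICE: [A] = 2.0 − 2x, [B] = [C] = x.
Kc = x²/(2.0 − 2x)² = 0.338 ⇒ √Kc = x/(2.0 − 2x).
x = √0.338·2.0/(1 + 2√0.338) = 0.58138·2.0/2.1628 = 0.53763.
[B] = x = 0.538 M.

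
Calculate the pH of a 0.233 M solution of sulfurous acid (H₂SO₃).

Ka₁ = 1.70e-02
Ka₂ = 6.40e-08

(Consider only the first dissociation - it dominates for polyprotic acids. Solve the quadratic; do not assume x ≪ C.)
pH = 1.26

x² + Ka₁·x − Ka₁·C = 0 with Ka₁ = 1.70e-02, C = 0.233.
x = (−Ka₁ + √(Ka₁² + 4·Ka₁·C))/2 = 5.5008e-02 M, so pH = 1.26.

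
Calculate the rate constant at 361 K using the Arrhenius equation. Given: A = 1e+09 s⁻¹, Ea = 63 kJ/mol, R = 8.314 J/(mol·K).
7.65e-01 s⁻¹

k = A·exp(-Ea/(R·T)) = 1e+09·exp(-63000/(8.314·361)) = 1e+09·exp(-20.9905) = 1e+09·7.6547e-10 = 7.65e-01 s⁻¹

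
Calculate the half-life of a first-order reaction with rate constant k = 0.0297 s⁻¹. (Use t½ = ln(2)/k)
23.34 s

t½ = ln(2)/k = 0.6931/0.0297 = 23.34 s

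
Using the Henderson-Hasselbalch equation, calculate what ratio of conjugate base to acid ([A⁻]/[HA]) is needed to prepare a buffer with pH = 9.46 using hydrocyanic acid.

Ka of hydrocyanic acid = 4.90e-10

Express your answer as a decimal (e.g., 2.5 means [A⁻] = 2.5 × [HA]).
[A⁻]/[HA] = 1.413

pKa = −log(4.90e-10) = 9.3098. pH = pKa + log([A⁻]/[HA]). 9.46 = 9.3098 + log(ratio). log(ratio) = 9.46 − 9.3098 = 0.1502. ratio = 10^(0.1502) = 1.413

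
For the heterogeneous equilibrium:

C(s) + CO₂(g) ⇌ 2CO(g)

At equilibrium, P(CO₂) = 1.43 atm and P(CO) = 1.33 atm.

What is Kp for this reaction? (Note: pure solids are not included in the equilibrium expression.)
K_p = 1.237

Solid C is excluded.
Kp = P(CO)²/P(CO₂) = (1.33)²/1.43 = 1.769/1.43 = 1.237.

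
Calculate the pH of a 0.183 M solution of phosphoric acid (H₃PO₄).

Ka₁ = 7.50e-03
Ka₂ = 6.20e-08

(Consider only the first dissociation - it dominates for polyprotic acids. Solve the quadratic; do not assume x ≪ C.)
pH = 1.48

x² + Ka₁·x − Ka₁·C = 0 with Ka₁ = 7.50e-03, C = 0.183.
x = (−Ka₁ + √(Ka₁² + 4·Ka₁·C))/2 = 3.3487e-02 M, so pH = 1.48.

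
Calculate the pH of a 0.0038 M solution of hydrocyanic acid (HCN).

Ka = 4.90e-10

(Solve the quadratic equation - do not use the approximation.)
pH = 5.87

x² + Ka×x - Ka×C = 0. Using quadratic formula: [H⁺] = 1.3643e-06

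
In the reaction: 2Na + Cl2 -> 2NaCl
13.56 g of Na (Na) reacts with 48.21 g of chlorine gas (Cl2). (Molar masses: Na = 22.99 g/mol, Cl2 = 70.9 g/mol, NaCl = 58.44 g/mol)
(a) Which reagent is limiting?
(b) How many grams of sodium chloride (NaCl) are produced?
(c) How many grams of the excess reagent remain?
(a) Na, (b) 34.47 g, (c) 27.3 g

Moles of Na = 13.56 g ÷ 22.99 g/mol = 0.589822 mol
Moles of Cl2 = 48.21 g ÷ 70.9 g/mol = 0.679972 mol
Moles ÷ coefficient: Na: 0.589822/2 = 0.2949, Cl2: 0.679972/1 = 0.68
(a) Na has the smaller value, so Na is the limiting reagent.
(b) Moles of NaCl = 0.589822 mol Na × (2/2) = 0.589822 mol; mass = 0.589822 mol × 58.44 g/mol = 34.47 g
(c) Cl2 consumed = 0.589822 × (1/2) = 0.294911 mol; remaining = 0.679972 − 0.294911 = 0.385061 mol; mass = 0.385061 mol × 70.9 g/mol = 27.3 g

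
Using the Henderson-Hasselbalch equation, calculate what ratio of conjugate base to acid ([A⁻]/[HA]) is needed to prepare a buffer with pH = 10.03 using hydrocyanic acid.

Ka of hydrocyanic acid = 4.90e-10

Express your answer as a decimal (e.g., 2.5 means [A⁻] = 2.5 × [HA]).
[A⁻]/[HA] = 5.250

pKa = −log(4.90e-10) = 9.3098. pH = pKa + log([A⁻]/[HA]). 10.03 = 9.3098 + log(ratio). log(ratio) = 10.03 − 9.3098 = 0.7202. ratio = 10^(0.7202) = 5.250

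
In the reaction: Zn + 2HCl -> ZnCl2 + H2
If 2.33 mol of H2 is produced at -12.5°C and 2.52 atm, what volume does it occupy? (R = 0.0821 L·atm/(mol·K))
T = -12.5°C + 273.15 = 260.65 K
V = nRT/P = (2.33 × 0.0821 × 260.65) / 2.52
V = 19.79 L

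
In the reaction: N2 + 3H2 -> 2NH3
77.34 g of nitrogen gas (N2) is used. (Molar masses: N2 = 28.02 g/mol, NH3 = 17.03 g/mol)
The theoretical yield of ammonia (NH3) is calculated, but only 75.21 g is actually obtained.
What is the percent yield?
Moles of N2 = 77.34 g ÷ 28.02 g/mol = 2.76017 mol
Mole ratio: 2 mol NH3 / 1 mol N2
Moles of NH3 = 2.76017 × (2/1) = 5.52034 mol
Theoretical yield = 5.52034 mol × 17.03 g/mol = 94.011 g
Actual yield = 75.21 g
Percent yield = (75.21 / 94.011) × 100% = 80.0%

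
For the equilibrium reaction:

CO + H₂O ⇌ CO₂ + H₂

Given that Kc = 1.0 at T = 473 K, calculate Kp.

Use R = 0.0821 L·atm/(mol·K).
K_p = 1.0000

Δn = (moles gaseous products) − (moles gaseous reactants) = 0
T = 473 K; RT = 0.0821 × 473 = 38.8333
Kp = Kc·(RT)^Δn = 1.0 × (38.8333)^0 = 1.0 × 1 = 1.0000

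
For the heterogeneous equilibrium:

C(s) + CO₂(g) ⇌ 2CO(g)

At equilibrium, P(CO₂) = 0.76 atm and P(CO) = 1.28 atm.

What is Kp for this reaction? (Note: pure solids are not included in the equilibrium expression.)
K_p = 2.156

Solid C is excluded.
Kp = P(CO)²/P(CO₂) = (1.28)²/0.76 = 1.638/0.76 = 2.156.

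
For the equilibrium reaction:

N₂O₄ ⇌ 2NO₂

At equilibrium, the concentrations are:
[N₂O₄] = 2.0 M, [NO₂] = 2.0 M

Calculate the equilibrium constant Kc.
K_c = 2.0000

Kc = ([NO₂]^2) / ([N₂O₄])
   = ((2.0)^2) / ((2.0))
   = 4 / 2 = 2.0000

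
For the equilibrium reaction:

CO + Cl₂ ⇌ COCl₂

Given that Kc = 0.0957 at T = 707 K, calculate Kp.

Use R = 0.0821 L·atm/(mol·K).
K_p = 0.0016

Δn = (moles gaseous products) − (moles gaseous reactants) = -1
T = 707 K; RT = 0.0821 × 707 = 58.0447
Kp = Kc·(RT)^Δn = 0.0957 × (58.0447)^-1 = 0.0957 × 0.0172281 = 0.0016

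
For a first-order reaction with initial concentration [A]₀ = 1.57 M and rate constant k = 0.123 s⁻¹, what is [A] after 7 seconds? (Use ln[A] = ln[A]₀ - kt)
0.6637 M

ln[A] = ln[A]₀ - k·t = ln(1.57) - (0.123)·(7) = 0.4511 - 0.8610 = -0.4099
[A] = e^(-0.4099) = 0.6637 M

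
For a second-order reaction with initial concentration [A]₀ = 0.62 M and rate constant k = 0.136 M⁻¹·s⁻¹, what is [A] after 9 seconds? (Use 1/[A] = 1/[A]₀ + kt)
0.3525 M

1/[A] = 1/[A]₀ + k·t = 1/0.62 + (0.136)·(9) = 1.6129 + 1.2240 = 2.8369
[A] = 1/2.8369 = 0.3525 M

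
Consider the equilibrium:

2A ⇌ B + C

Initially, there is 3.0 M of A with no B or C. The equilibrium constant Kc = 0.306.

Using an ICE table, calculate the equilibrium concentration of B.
[B] = 0.788 M

ICE: [A] = 3.0 − 2x, [B] = [C] = x.
Kc = x²/(3.0 − 2x)² = 0.306 ⇒ √Kc = x/(3.0 − 2x).
x = √0.306·3.0/(1 + 2√0.306) = 0.55317·3.0/2.1063 = 0.78787.
[B] = x = 0.788 M.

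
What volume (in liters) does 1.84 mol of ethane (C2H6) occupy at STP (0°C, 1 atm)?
At STP, 1 mol of gas occupies 22.4 L
Volume = 1.84 mol × 22.4 L/mol = 41.22 L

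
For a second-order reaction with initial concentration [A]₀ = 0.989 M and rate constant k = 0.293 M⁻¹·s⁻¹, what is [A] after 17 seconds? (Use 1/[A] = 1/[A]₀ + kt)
0.1669 M

1/[A] = 1/[A]₀ + k·t = 1/0.989 + (0.293)·(17) = 1.0111 + 4.9810 = 5.9921
[A] = 1/5.9921 = 0.1669 M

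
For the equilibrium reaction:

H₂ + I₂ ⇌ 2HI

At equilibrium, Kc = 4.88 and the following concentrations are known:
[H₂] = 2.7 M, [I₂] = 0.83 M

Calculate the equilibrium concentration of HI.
[HI] = 3.3070 M

Kc = ([HI]^2) / ([H₂] × [I₂]) = 4.88
[HI]^2 = Kc · (reactant terms)/(other product terms) = 4.88 · 2.241 / 1 = 10.936
[HI] = (10.936)^(1/2) = 3.3070 M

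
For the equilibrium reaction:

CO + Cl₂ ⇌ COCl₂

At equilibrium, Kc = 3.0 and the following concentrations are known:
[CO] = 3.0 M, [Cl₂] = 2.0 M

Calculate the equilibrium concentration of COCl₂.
[COCl₂] = 18.0000 M

Kc = ([COCl₂]) / ([CO] × [Cl₂]) = 3.0
[COCl₂]^1 = Kc · (reactant terms)/(other product terms) = 3.0 · 6 / 1 = 18
[COCl₂] = 18.0000 M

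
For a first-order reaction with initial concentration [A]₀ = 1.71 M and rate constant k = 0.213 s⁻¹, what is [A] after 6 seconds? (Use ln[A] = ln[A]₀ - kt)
0.4764 M

ln[A] = ln[A]₀ - k·t = ln(1.71) - (0.213)·(6) = 0.5365 - 1.2780 = -0.7415
[A] = e^(-0.7415) = 0.4764 M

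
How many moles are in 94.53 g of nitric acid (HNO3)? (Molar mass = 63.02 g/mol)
Moles = 94.53 g ÷ 63.02 g/mol = 1.5 mol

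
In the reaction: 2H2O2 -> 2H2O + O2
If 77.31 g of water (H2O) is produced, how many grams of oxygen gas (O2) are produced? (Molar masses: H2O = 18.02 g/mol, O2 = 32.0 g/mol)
Moles of H2O = 77.31 g ÷ 18.02 g/mol = 4.29023 mol
Mole ratio: 1 mol O2 / 2 mol H2O
Moles of O2 = 4.29023 × (1/2) = 2.14512 mol
Mass of O2 = 2.14512 mol × 32.0 g/mol = 68.64 g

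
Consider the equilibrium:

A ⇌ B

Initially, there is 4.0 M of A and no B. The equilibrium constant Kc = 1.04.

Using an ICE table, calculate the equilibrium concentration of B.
[B] = 2.039 M

ICE: [A] = 4.0 − x, [B] = x.
Kc = x/(4.0 − x) = 1.04 ⇒ x = 1.04·4.0/(1 + 1.04) = 4.16/2.04 = 2.039.
[B] = x = 2.039 M.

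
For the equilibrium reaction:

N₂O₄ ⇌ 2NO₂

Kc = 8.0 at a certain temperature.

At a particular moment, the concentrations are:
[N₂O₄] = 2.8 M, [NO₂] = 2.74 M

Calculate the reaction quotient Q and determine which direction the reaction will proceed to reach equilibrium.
Q = 2.681, Q < K, reaction proceeds forward (toward products)

Q = ([NO₂]^2) / ([N₂O₄])
  = ((2.74)^2) / ((2.8)) = 7.5076/2.8 = 2.681
Since Q = 2.681 < Kc = 8.0, the reaction proceeds forward (toward products) to reach equilibrium.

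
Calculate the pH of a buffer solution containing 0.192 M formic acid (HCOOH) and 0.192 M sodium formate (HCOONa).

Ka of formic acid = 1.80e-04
pH = 3.74

pKa = -log(1.80e-04) = 3.74. pH = pKa + log([A⁻]/[HA]) = 3.74 + log(0.192/0.192)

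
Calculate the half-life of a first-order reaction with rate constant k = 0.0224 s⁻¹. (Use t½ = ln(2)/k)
30.94 s

t½ = ln(2)/k = 0.6931/0.0224 = 30.94 s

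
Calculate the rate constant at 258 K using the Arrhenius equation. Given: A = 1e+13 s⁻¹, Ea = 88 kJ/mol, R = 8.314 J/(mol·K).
1.52e-05 s⁻¹

k = A·exp(-Ea/(R·T)) = 1e+13·exp(-88000/(8.314·258)) = 1e+13·exp(-41.0254) = 1e+13·1.5237e-18 = 1.52e-05 s⁻¹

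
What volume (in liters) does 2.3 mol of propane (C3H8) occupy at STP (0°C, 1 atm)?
At STP, 1 mol of gas occupies 22.4 L
Volume = 2.3 mol × 22.4 L/mol = 51.52 L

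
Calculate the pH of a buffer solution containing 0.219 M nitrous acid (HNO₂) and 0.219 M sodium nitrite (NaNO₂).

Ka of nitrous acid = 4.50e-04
pH = 3.35

pKa = -log(4.50e-04) = 3.35. pH = pKa + log([A⁻]/[HA]) = 3.35 + log(0.219/0.219)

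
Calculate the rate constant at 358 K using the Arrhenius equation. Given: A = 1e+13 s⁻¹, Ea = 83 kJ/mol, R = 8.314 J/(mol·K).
7.75e+00 s⁻¹

k = A·exp(-Ea/(R·T)) = 1e+13·exp(-83000/(8.314·358)) = 1e+13·exp(-27.8859) = 1e+13·7.7499e-13 = 7.75e+00 s⁻¹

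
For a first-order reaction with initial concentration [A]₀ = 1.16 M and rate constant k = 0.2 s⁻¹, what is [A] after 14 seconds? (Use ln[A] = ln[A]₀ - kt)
0.0705 M

ln[A] = ln[A]₀ - k·t = ln(1.16) - (0.2)·(14) = 0.1484 - 2.8000 = -2.6516
[A] = e^(-2.6516) = 0.0705 M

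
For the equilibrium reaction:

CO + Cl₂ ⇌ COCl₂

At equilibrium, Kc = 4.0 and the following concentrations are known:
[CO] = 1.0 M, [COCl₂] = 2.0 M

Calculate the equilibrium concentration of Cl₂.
[Cl₂] = 0.5000 M

Kc = ([COCl₂]) / ([CO] × [Cl₂]) = 4.0
[Cl₂]^1 = (product terms)/(Kc · other reactant terms) = 2 / (4.0 · 1) = 0.5
[Cl₂] = 0.5000 M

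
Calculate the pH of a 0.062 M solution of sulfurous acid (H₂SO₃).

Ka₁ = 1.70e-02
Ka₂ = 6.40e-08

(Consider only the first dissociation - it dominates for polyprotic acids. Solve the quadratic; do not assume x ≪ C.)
pH = 1.60

x² + Ka₁·x − Ka₁·C = 0 with Ka₁ = 1.70e-02, C = 0.062.
x = (−Ka₁ + √(Ka₁² + 4·Ka₁·C))/2 = 2.5060e-02 M, so pH = 1.60.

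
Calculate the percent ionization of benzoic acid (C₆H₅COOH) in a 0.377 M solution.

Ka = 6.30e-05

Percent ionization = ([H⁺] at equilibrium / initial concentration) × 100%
Percent ionization = 1.28%

Let x = [H⁺]. Ka = x²/(C - x) ⇒ x² + (6.30e-05)x - (6.30e-05)(0.377) = 0. x = 4.8421e-03. Percent = (4.8421e-03/0.377) × 100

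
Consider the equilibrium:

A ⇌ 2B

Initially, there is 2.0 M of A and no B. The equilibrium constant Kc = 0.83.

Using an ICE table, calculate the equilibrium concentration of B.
[B] = 1.098 M

ICE: [A] = 2.0 − x, [B] = 2x.
Kc = (2x)²/(2.0 − x) = 0.83 ⇒ 4x² + 0.83x − 1.66 = 0.
x = (−0.83 + √(0.83² + 4·4·1.66))/(2·4) = (−0.83 + √27.249)/8 = 0.54876.
[B] = 2x = 1.098 M.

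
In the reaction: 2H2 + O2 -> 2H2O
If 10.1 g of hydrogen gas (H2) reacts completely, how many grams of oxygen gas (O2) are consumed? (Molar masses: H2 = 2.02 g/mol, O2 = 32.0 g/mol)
Moles of H2 = 10.1 g ÷ 2.02 g/mol = 5 mol
Mole ratio: 1 mol O2 / 2 mol H2
Moles of O2 = 5 × (1/2) = 2.5 mol
Mass of O2 = 2.5 mol × 32.0 g/mol = 80 g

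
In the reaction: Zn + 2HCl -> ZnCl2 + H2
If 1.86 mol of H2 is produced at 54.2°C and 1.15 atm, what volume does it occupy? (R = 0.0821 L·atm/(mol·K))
T = 54.2°C + 273.15 = 327.35 K
V = nRT/P = (1.86 × 0.0821 × 327.35) / 1.15
V = 43.47 L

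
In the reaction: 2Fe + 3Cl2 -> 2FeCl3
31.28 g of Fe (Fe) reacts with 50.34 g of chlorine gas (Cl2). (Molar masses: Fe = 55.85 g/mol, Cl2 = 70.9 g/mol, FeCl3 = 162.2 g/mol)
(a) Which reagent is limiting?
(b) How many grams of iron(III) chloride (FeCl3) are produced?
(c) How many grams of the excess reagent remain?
(a) Cl2, (b) 76.78 g, (c) 4.844 g

Moles of Fe = 31.28 g ÷ 55.85 g/mol = 0.560072 mol
Moles of Cl2 = 50.34 g ÷ 70.9 g/mol = 0.710014 mol
Moles ÷ coefficient: Fe: 0.560072/2 = 0.28, Cl2: 0.710014/3 = 0.2367
(a) Cl2 has the smaller value, so Cl2 is the limiting reagent.
(b) Moles of FeCl3 = 0.710014 mol Cl2 × (2/3) = 0.473343 mol; mass = 0.473343 mol × 162.2 g/mol = 76.78 g
(c) Fe consumed = 0.710014 × (2/3) = 0.473343 mol; remaining = 0.560072 − 0.473343 = 0.0867289 mol; mass = 0.0867289 mol × 55.85 g/mol = 4.844 g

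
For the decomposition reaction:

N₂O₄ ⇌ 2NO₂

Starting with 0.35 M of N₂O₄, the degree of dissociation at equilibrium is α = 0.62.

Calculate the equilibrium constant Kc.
K_c = 1.4162

x = α·[A]₀ = 0.62 × 0.35 = 0.217 M dissociated.
At eq: [N₂O₄] = 0.35 − 0.217 = 0.133 M; [NO₂] = 2x = 0.434 M.
Kc = [NO₂]²/[N₂O₄] = (0.434)²/0.133 = 1.416.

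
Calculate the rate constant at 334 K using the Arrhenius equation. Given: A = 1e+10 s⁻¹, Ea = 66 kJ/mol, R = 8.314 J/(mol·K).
4.76e-01 s⁻¹

k = A·exp(-Ea/(R·T)) = 1e+10·exp(-66000/(8.314·334)) = 1e+10·exp(-23.7677) = 1e+10·4.7622e-11 = 4.76e-01 s⁻¹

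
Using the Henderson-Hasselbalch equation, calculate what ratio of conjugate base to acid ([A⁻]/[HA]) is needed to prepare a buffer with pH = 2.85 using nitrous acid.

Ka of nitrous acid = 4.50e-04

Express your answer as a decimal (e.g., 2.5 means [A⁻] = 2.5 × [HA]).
[A⁻]/[HA] = 0.319

pKa = −log(4.50e-04) = 3.3468. pH = pKa + log([A⁻]/[HA]). 2.85 = 3.3468 + log(ratio). log(ratio) = 2.85 − 3.3468 = -0.4968. ratio = 10^(-0.4968) = 0.319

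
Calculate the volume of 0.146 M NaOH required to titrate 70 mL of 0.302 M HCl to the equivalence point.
V_{base} = 144.8 mL

At equivalence: moles acid = moles base.
moles HCl = 0.302 M × 0.07 L = 0.02114 mol
V_NaOH = 0.02114 mol ÷ 0.146 M = 0.1448 L = 144.8 mL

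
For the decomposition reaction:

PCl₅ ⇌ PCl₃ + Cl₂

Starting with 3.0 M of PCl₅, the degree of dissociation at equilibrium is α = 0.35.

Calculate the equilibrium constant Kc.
K_c = 0.5654

x = α·[A]₀ = 0.35 × 3.0 = 1.05 M dissociated.
At eq: [PCl₅] = 3.0 − 1.05 = 1.95 M; [PCl₃] = [Cl₂] = x = 1.05 M.
Kc = [PCl₃][Cl₂]/[PCl₅] = (1.05)²/1.95 = 0.5654.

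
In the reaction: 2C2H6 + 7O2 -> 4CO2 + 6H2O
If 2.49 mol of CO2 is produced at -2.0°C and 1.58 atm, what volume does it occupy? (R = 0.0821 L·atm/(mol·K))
T = -2.0°C + 273.15 = 271.15 K
V = nRT/P = (2.49 × 0.0821 × 271.15) / 1.58
V = 35.08 L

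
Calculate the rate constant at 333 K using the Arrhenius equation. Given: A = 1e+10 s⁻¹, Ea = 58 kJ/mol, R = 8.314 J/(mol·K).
7.98e+00 s⁻¹

k = A·exp(-Ea/(R·T)) = 1e+10·exp(-58000/(8.314·333)) = 1e+10·exp(-20.9495) = 1e+10·7.9753e-10 = 7.98e+00 s⁻¹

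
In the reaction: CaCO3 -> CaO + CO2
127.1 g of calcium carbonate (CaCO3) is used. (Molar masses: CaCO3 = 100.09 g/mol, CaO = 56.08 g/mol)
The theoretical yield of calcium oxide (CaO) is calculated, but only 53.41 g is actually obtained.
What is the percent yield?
Moles of CaCO3 = 127.1 g ÷ 100.09 g/mol = 1.26986 mol
Mole ratio: 1 mol CaO / 1 mol CaCO3
Moles of CaO = 1.26986 × (1/1) = 1.26986 mol
Theoretical yield = 1.26986 mol × 56.08 g/mol = 71.214 g
Actual yield = 53.41 g
Percent yield = (53.41 / 71.214) × 100% = 75.0%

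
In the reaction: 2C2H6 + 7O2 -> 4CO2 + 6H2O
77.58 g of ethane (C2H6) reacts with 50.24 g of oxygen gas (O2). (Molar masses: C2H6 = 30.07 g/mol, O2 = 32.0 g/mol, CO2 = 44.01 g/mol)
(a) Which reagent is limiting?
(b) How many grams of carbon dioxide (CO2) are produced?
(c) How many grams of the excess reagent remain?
(a) O2, (b) 39.48 g, (c) 64.09 g

Moles of C2H6 = 77.58 g ÷ 30.07 g/mol = 2.57998 mol
Moles of O2 = 50.24 g ÷ 32.0 g/mol = 1.57 mol
Moles ÷ coefficient: C2H6: 2.57998/2 = 1.29, O2: 1.57/7 = 0.2243
(a) O2 has the smaller value, so O2 is the limiting reagent.
(b) Moles of CO2 = 1.57 mol O2 × (4/7) = 0.897143 mol; mass = 0.897143 mol × 44.01 g/mol = 39.48 g
(c) C2H6 consumed = 1.57 × (2/7) = 0.448571 mol; remaining = 2.57998 − 0.448571 = 2.13141 mol; mass = 2.13141 mol × 30.07 g/mol = 64.09 g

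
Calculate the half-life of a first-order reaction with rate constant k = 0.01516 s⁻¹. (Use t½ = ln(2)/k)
45.72 s

t½ = ln(2)/k = 0.6931/0.01516 = 45.72 s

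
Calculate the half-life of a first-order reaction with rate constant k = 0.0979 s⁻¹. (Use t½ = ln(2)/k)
7.08 s

t½ = ln(2)/k = 0.6931/0.0979 = 7.08 s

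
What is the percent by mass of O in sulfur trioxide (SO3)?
Mass of O in formula = 16.0 × 3 = 48 g/mol
Molar mass = 80.07 g/mol
% O = (48/80.07) × 100% = 59.95%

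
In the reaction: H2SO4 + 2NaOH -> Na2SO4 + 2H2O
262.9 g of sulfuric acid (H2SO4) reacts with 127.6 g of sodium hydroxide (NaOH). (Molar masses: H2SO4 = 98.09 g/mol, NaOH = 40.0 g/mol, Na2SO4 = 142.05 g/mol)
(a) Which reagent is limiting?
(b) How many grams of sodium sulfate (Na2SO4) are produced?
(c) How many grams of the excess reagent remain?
(a) NaOH, (b) 226.6 g, (c) 106.4 g

Moles of H2SO4 = 262.9 g ÷ 98.09 g/mol = 2.68019 mol
Moles of NaOH = 127.6 g ÷ 40.0 g/mol = 3.19 mol
Moles ÷ coefficient: H2SO4: 2.68019/1 = 2.68, NaOH: 3.19/2 = 1.595
(a) NaOH has the smaller value, so NaOH is the limiting reagent.
(b) Moles of Na2SO4 = 3.19 mol NaOH × (1/2) = 1.595 mol; mass = 1.595 mol × 142.05 g/mol = 226.6 g
(c) H2SO4 consumed = 3.19 × (1/2) = 1.595 mol; remaining = 2.68019 − 1.595 = 1.08519 mol; mass = 1.08519 mol × 98.09 g/mol = 106.4 g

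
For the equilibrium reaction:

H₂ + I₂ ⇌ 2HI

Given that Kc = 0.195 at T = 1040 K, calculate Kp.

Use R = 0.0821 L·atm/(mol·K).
K_p = 0.1950

Δn = (moles gaseous products) − (moles gaseous reactants) = 0
T = 1040 K; RT = 0.0821 × 1040 = 85.384
Kp = Kc·(RT)^Δn = 0.195 × (85.384)^0 = 0.195 × 1 = 0.1950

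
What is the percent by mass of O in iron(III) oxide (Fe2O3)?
Mass of O in formula = 16.0 × 3 = 48 g/mol
Molar mass = 159.7 g/mol
% O = (48/159.7) × 100% = 30.06%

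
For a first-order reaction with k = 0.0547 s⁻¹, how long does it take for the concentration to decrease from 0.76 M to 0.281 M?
18.19 s

From ln[A] = ln[A]₀ - k·t: t = ln([A]₀/[A])/k = ln(0.76/0.281)/0.0547 = ln(2.7046)/0.0547 = 0.9950/0.0547 = 18.19 s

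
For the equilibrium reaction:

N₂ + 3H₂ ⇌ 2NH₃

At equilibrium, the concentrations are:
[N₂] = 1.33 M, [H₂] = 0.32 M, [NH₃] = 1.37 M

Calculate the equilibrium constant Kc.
K_c = 43.0665

Kc = ([NH₃]^2) / ([N₂] × [H₂]^3)
   = ((1.37)^2) / ((1.33)·(0.32)^3)
   = 1.8769 / 0.043581 = 43.0665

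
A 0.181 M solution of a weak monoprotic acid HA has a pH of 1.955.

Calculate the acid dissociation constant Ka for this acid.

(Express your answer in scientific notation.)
K_a = 7.24e-04

[H⁺] = 10^(−pH) = 10^(−1.955) = 1.109e-02 M. For HA ⇌ H⁺ + A⁻, Ka = x²/(C − x) = (1.109e-02)²/(0.181 − 1.109e-02) = 7.24e-04.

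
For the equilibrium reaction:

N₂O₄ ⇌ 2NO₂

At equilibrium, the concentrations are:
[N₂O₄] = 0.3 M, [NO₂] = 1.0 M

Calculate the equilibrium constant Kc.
K_c = 3.3333

Kc = ([NO₂]^2) / ([N₂O₄])
   = ((1.0)^2) / ((0.3))
   = 1 / 0.3 = 3.3333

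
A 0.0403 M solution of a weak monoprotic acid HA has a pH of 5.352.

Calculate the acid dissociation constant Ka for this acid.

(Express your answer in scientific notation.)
K_a = 4.91e-10

[H⁺] = 10^(−pH) = 10^(−5.352) = 4.446e-06 M. For HA ⇌ H⁺ + A⁻, Ka = x²/(C − x) = (4.446e-06)²/(0.0403 − 4.446e-06) = 4.91e-10.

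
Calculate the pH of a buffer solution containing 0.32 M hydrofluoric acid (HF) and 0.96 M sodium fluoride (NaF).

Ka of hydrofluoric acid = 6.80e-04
pH = 3.64

pKa = -log(6.80e-04) = 3.17. pH = pKa + log([A⁻]/[HA]) = 3.17 + log(0.96/0.32)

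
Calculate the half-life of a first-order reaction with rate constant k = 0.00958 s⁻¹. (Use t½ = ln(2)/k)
72.35 s

t½ = ln(2)/k = 0.6931/0.00958 = 72.35 s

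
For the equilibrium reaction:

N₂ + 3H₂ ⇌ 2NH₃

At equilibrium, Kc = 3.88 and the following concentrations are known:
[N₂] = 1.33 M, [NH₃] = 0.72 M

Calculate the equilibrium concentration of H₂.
[H₂] = 0.4649 M

Kc = ([NH₃]^2) / ([N₂] × [H₂]^3) = 3.88
[H₂]^3 = (product terms)/(Kc · other reactant terms) = 0.5184 / (3.88 · 1.33) = 0.10046
[H₂] = (0.10046)^(1/3) = 0.4649 M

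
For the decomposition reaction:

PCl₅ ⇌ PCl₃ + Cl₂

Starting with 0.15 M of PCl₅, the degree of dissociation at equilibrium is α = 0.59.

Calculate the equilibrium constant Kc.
K_c = 0.1274

x = α·[A]₀ = 0.59 × 0.15 = 0.0885 M dissociated.
At eq: [PCl₅] = 0.15 − 0.0885 = 0.0615 M; [PCl₃] = [Cl₂] = x = 0.0885 M.
Kc = [PCl₃][Cl₂]/[PCl₅] = (0.0885)²/0.0615 = 0.1274.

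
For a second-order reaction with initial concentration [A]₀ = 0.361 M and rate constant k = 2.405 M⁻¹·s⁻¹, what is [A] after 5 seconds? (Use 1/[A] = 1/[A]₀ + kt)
0.0676 M

1/[A] = 1/[A]₀ + k·t = 1/0.361 + (2.405)·(5) = 2.7701 + 12.0250 = 14.7951
[A] = 1/14.7951 = 0.0676 M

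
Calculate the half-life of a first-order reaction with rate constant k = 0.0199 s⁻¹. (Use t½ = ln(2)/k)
34.83 s

t½ = ln(2)/k = 0.6931/0.0199 = 34.83 s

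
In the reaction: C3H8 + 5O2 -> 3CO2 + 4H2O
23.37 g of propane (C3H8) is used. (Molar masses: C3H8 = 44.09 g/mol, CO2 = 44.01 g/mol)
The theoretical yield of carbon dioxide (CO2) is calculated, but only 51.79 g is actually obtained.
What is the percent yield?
Moles of C3H8 = 23.37 g ÷ 44.09 g/mol = 0.530052 mol
Mole ratio: 3 mol CO2 / 1 mol C3H8
Moles of CO2 = 0.530052 × (3/1) = 1.59016 mol
Theoretical yield = 1.59016 mol × 44.01 g/mol = 69.983 g
Actual yield = 51.79 g
Percent yield = (51.79 / 69.983) × 100% = 74.0%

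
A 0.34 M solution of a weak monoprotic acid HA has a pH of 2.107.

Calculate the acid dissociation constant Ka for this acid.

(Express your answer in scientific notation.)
K_a = 1.84e-04

[H⁺] = 10^(−pH) = 10^(−2.107) = 7.816e-03 M. For HA ⇌ H⁺ + A⁻, Ka = x²/(C − x) = (7.816e-03)²/(0.34 − 7.816e-03) = 1.84e-04.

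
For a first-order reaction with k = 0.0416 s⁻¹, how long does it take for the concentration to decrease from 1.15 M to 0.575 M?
16.66 s

From ln[A] = ln[A]₀ - k·t: t = ln([A]₀/[A])/k = ln(1.15/0.575)/0.0416 = ln(2.0000)/0.0416 = 0.6931/0.0416 = 16.66 s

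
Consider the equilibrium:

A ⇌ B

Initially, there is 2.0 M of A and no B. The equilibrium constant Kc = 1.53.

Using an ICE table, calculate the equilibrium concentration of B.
[B] = 1.209 M

ICE: [A] = 2.0 − x, [B] = x.
Kc = x/(2.0 − x) = 1.53 ⇒ x = 1.53·2.0/(1 + 1.53) = 3.06/2.53 = 1.209.
[B] = x = 1.209 M.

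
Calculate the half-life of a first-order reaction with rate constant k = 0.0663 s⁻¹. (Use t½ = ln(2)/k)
10.45 s

t½ = ln(2)/k = 0.6931/0.0663 = 10.45 s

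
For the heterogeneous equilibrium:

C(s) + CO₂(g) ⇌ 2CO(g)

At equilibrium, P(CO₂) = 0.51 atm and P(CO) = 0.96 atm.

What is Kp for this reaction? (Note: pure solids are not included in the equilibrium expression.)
K_p = 1.807

Solid C is excluded.
Kp = P(CO)²/P(CO₂) = (0.96)²/0.51 = 0.9216/0.51 = 1.807.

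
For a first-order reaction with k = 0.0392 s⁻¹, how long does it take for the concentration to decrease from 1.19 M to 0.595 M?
17.68 s

From ln[A] = ln[A]₀ - k·t: t = ln([A]₀/[A])/k = ln(1.19/0.595)/0.0392 = ln(2.0000)/0.0392 = 0.6931/0.0392 = 17.68 s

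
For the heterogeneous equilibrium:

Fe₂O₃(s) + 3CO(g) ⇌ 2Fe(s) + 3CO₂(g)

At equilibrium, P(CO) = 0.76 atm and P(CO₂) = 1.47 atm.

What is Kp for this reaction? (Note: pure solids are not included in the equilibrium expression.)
K_p = 7.236

Solids (Fe₂O₃, Fe) are excluded.
Kp = P(CO₂)³/P(CO)³ = (1.47)³/(0.76)³ = 3.177/0.439 = 7.236.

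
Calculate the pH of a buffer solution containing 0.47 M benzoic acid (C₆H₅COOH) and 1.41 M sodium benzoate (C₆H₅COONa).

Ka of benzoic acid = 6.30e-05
pH = 4.68

pKa = -log(6.30e-05) = 4.20. pH = pKa + log([A⁻]/[HA]) = 4.20 + log(1.41/0.47)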